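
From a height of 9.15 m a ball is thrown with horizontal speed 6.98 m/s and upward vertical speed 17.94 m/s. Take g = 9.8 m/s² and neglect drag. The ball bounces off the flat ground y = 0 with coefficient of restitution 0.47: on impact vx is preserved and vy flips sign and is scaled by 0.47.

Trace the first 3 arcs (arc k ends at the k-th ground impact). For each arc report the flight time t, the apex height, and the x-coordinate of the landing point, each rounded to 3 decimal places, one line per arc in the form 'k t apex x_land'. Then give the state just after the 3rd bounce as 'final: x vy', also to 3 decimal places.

Arc 1: start y=9.150, vy=17.940 → t=4.115, apex=25.571, x_land=28.723, impact vy=-22.387
  bounce: vy ← 0.47·22.387 = 10.522
Arc 2: start y=0.000, vy=10.522 → t=2.147, apex=5.649, x_land=43.711, impact vy=-10.522
  bounce: vy ← 0.47·10.522 = 4.945
Arc 3: start y=0.000, vy=4.945 → t=1.009, apex=1.248, x_land=50.756, impact vy=-4.945
  bounce: vy ← 0.47·4.945 = 2.324

1 4.115 25.571 28.723
2 2.147 5.649 43.711
3 1.009 1.248 50.756
final: 50.756 2.324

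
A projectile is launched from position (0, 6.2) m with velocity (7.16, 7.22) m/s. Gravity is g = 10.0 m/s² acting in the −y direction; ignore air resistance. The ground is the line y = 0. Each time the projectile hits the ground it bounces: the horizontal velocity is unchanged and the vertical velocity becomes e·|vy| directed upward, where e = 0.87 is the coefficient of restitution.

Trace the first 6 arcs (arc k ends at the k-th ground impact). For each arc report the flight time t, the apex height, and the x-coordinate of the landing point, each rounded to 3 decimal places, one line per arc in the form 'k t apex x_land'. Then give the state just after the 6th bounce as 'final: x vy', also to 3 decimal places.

Arc 1: start y=6.200, vy=7.220 → t=2.049, apex=8.806, x_land=14.672, impact vy=-13.271
  bounce: vy ← 0.87·13.271 = 11.546
Arc 2: start y=0.000, vy=11.546 → t=2.309, apex=6.666, x_land=31.206, impact vy=-11.546
  bounce: vy ← 0.87·11.546 = 10.045
Arc 3: start y=0.000, vy=10.045 → t=2.009, apex=5.045, x_land=45.590, impact vy=-10.045
  bounce: vy ← 0.87·10.045 = 8.739
Arc 4: start y=0.000, vy=8.739 → t=1.748, apex=3.819, x_land=58.105, impact vy=-8.739
  bounce: vy ← 0.87·8.739 = 7.603
Arc 5: start y=0.000, vy=7.603 → t=1.521, apex=2.890, x_land=68.993, impact vy=-7.603
  bounce: vy ← 0.87·7.603 = 6.615
Arc 6: start y=0.000, vy=6.615 → t=1.323, apex=2.188, x_land=78.465, impact vy=-6.615
  bounce: vy ← 0.87·6.615 = 5.755

1 2.049 8.806 14.672
2 2.309 6.666 31.206
3 2.009 5.045 45.590
4 1.748 3.819 58.105
5 1.521 2.890 68.993
6 1.323 2.188 78.465
final: 78.465 5.755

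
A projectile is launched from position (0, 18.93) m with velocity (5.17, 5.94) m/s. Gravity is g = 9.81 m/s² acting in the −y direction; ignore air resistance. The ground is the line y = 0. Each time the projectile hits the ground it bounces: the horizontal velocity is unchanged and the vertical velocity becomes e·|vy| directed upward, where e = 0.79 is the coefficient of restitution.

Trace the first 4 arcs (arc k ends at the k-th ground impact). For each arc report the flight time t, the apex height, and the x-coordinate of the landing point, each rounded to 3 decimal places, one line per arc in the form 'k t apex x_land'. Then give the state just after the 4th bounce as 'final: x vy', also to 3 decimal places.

Arc 1: start y=18.930, vy=5.940 → t=2.661, apex=20.728, x_land=13.759, impact vy=-20.167
  bounce: vy ← 0.79·20.167 = 15.932
Arc 2: start y=0.000, vy=15.932 → t=3.248, apex=12.937, x_land=30.551, impact vy=-15.932
  bounce: vy ← 0.79·15.932 = 12.586
Arc 3: start y=0.000, vy=12.586 → t=2.566, apex=8.074, x_land=43.817, impact vy=-12.586
  bounce: vy ← 0.79·12.586 = 9.943
Arc 4: start y=0.000, vy=9.943 → t=2.027, apex=5.039, x_land=54.297, impact vy=-9.943
  bounce: vy ← 0.79·9.943 = 7.855

1 2.661 20.728 13.759
2 3.248 12.937 30.551
3 2.566 8.074 43.817
4 2.027 5.039 54.297
final: 54.297 7.855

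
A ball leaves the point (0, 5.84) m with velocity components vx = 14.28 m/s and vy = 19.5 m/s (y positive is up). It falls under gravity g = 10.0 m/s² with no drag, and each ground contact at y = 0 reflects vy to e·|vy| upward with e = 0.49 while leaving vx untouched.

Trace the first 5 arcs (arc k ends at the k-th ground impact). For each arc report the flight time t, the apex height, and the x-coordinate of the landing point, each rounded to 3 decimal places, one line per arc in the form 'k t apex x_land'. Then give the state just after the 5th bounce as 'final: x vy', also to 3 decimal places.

1 4.179 24.852 59.683
2 2.185 5.967 90.883
3 1.071 1.433 106.171
4 0.525 0.344 113.662
5 0.257 0.083 117.332
final: 117.332 0.630

Arc 1: start y=5.840, vy=19.500 → t=4.179, apex=24.852, x_land=59.683, impact vy=-22.295
  bounce: vy ← 0.49·22.295 = 10.924
Arc 2: start y=0.000, vy=10.924 → t=2.185, apex=5.967, x_land=90.883, impact vy=-10.924
  bounce: vy ← 0.49·10.924 = 5.353
Arc 3: start y=0.000, vy=5.353 → t=1.071, apex=1.433, x_land=106.171, impact vy=-5.353
  bounce: vy ← 0.49·5.353 = 2.623
Arc 4: start y=0.000, vy=2.623 → t=0.525, apex=0.344, x_land=113.662, impact vy=-2.623
  bounce: vy ← 0.49·2.623 = 1.285
Arc 5: start y=0.000, vy=1.285 → t=0.257, apex=0.083, x_land=117.332, impact vy=-1.285
  bounce: vy ← 0.49·1.285 = 0.630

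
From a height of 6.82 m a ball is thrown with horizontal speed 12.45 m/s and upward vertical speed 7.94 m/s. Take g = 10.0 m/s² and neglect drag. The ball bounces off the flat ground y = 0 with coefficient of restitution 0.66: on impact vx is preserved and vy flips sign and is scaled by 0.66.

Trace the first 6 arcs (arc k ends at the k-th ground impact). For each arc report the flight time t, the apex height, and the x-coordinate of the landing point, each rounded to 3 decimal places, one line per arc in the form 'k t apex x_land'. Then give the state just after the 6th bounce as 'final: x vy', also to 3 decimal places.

Arc 1: start y=6.820, vy=7.940 → t=2.206, apex=9.972, x_land=27.468, impact vy=-14.122
  bounce: vy ← 0.66·14.122 = 9.321
Arc 2: start y=0.000, vy=9.321 → t=1.864, apex=4.344, x_land=50.677, impact vy=-9.321
  bounce: vy ← 0.66·9.321 = 6.152
Arc 3: start y=0.000, vy=6.152 → t=1.230, apex=1.892, x_land=65.994, impact vy=-6.152
  bounce: vy ← 0.66·6.152 = 4.060
Arc 4: start y=0.000, vy=4.060 → t=0.812, apex=0.824, x_land=76.104, impact vy=-4.060
  bounce: vy ← 0.66·4.060 = 2.680
Arc 5: start y=0.000, vy=2.680 → t=0.536, apex=0.359, x_land=82.777, impact vy=-2.680
  bounce: vy ← 0.66·2.680 = 1.769
Arc 6: start y=0.000, vy=1.769 → t=0.354, apex=0.156, x_land=87.180, impact vy=-1.769
  bounce: vy ← 0.66·1.769 = 1.167

1 2.206 9.972 27.468
2 1.864 4.344 50.677
3 1.230 1.892 65.994
4 0.812 0.824 76.104
5 0.536 0.359 82.777
6 0.354 0.156 87.180
final: 87.180 1.167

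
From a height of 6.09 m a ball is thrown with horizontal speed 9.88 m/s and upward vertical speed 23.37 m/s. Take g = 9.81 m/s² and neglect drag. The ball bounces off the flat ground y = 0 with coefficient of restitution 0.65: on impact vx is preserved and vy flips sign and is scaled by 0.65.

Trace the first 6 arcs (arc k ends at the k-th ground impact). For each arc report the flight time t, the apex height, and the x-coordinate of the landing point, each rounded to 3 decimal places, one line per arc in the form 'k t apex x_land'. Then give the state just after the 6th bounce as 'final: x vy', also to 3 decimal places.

Arc 1: start y=6.090, vy=23.370 → t=5.012, apex=33.927, x_land=49.521, impact vy=-25.800
  bounce: vy ← 0.65·25.800 = 16.770
Arc 2: start y=0.000, vy=16.770 → t=3.419, apex=14.334, x_land=83.300, impact vy=-16.770
  bounce: vy ← 0.65·16.770 = 10.901
Arc 3: start y=0.000, vy=10.901 → t=2.222, apex=6.056, x_land=105.257, impact vy=-10.901
  bounce: vy ← 0.65·10.901 = 7.085
Arc 4: start y=0.000, vy=7.085 → t=1.445, apex=2.559, x_land=119.529, impact vy=-7.085
  bounce: vy ← 0.65·7.085 = 4.605
Arc 5: start y=0.000, vy=4.605 → t=0.939, apex=1.081, x_land=128.805, impact vy=-4.605
  bounce: vy ← 0.65·4.605 = 2.994
Arc 6: start y=0.000, vy=2.994 → t=0.610, apex=0.457, x_land=134.835, impact vy=-2.994
  bounce: vy ← 0.65·2.994 = 1.946

1 5.012 33.927 49.521
2 3.419 14.334 83.300
3 2.222 6.056 105.257
4 1.445 2.559 119.529
5 0.939 1.081 128.805
6 0.610 0.457 134.835
final: 134.835 1.946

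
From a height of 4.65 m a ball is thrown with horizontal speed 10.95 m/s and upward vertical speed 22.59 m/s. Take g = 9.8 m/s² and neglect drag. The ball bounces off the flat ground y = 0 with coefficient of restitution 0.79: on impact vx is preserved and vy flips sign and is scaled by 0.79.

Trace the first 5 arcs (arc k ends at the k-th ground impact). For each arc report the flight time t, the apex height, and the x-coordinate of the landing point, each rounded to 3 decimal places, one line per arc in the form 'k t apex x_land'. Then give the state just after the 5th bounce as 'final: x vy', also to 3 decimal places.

Arc 1: start y=4.650, vy=22.590 → t=4.808, apex=30.686, x_land=52.643, impact vy=-24.524
  bounce: vy ← 0.79·24.524 = 19.374
Arc 2: start y=0.000, vy=19.374 → t=3.954, apex=19.151, x_land=95.939, impact vy=-19.374
  bounce: vy ← 0.79·19.374 = 15.306
Arc 3: start y=0.000, vy=15.306 → t=3.124, apex=11.952, x_land=130.142, impact vy=-15.306
  bounce: vy ← 0.79·15.306 = 12.092
Arc 4: start y=0.000, vy=12.092 → t=2.468, apex=7.459, x_land=157.163, impact vy=-12.092
  bounce: vy ← 0.79·12.092 = 9.552
Arc 5: start y=0.000, vy=9.552 → t=1.949, apex=4.655, x_land=178.510, impact vy=-9.552
  bounce: vy ← 0.79·9.552 = 7.546

1 4.808 30.686 52.643
2 3.954 19.151 95.939
3 3.124 11.952 130.142
4 2.468 7.459 157.163
5 1.949 4.655 178.510
final: 178.510 7.546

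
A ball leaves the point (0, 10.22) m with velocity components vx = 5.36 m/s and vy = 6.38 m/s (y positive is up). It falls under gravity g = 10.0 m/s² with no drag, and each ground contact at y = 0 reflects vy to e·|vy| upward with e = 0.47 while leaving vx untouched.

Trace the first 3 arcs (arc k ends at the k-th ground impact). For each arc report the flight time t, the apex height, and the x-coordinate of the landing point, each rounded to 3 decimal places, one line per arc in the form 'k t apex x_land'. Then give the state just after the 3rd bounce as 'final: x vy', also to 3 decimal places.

Arc 1: start y=10.220, vy=6.380 → t=2.204, apex=12.255, x_land=11.811, impact vy=-15.656
  bounce: vy ← 0.47·15.656 = 7.358
Arc 2: start y=0.000, vy=7.358 → t=1.472, apex=2.707, x_land=19.699, impact vy=-7.358
  bounce: vy ← 0.47·7.358 = 3.458
Arc 3: start y=0.000, vy=3.458 → t=0.692, apex=0.598, x_land=23.407, impact vy=-3.458
  bounce: vy ← 0.47·3.458 = 1.625

1 2.204 12.255 11.811
2 1.472 2.707 19.699
3 0.692 0.598 23.407
final: 23.407 1.625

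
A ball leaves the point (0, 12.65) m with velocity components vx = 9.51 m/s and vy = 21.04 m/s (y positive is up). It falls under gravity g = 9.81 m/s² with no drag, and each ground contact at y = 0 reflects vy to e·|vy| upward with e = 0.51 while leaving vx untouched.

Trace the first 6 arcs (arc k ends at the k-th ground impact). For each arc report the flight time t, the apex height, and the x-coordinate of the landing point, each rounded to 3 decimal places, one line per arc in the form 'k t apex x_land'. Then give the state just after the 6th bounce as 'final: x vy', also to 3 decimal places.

Arc 1: start y=12.650, vy=21.040 → t=4.824, apex=35.213, x_land=45.877, impact vy=-26.284
  bounce: vy ← 0.51·26.284 = 13.405
Arc 2: start y=0.000, vy=13.405 → t=2.733, apex=9.159, x_land=71.868, impact vy=-13.405
  bounce: vy ← 0.51·13.405 = 6.837
Arc 3: start y=0.000, vy=6.837 → t=1.394, apex=2.382, x_land=85.123, impact vy=-6.837
  bounce: vy ← 0.51·6.837 = 3.487
Arc 4: start y=0.000, vy=3.487 → t=0.711, apex=0.620, x_land=91.883, impact vy=-3.487
  bounce: vy ← 0.51·3.487 = 1.778
Arc 5: start y=0.000, vy=1.778 → t=0.363, apex=0.161, x_land=95.330, impact vy=-1.778
  bounce: vy ← 0.51·1.778 = 0.907
Arc 6: start y=0.000, vy=0.907 → t=0.185, apex=0.042, x_land=97.089, impact vy=-0.907
  bounce: vy ← 0.51·0.907 = 0.463

1 4.824 35.213 45.877
2 2.733 9.159 71.868
3 1.394 2.382 85.123
4 0.711 0.620 91.883
5 0.363 0.161 95.330
6 0.185 0.042 97.089
final: 97.089 0.463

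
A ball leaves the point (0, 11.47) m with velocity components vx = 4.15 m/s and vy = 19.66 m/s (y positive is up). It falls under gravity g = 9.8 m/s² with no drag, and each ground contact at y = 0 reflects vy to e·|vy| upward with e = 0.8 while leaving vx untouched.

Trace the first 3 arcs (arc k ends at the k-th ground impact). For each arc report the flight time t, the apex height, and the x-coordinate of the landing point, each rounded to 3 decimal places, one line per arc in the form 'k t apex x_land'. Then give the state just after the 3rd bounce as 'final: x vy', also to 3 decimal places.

1 4.529 31.190 18.796
2 4.037 19.962 35.548
3 3.229 12.775 48.950
final: 48.950 12.659

Arc 1: start y=11.470, vy=19.660 → t=4.529, apex=31.190, x_land=18.796, impact vy=-24.725
  bounce: vy ← 0.8·24.725 = 19.780
Arc 2: start y=0.000, vy=19.780 → t=4.037, apex=19.962, x_land=35.548, impact vy=-19.780
  bounce: vy ← 0.8·19.780 = 15.824
Arc 3: start y=0.000, vy=15.824 → t=3.229, apex=12.775, x_land=48.950, impact vy=-15.824
  bounce: vy ← 0.8·15.824 = 12.659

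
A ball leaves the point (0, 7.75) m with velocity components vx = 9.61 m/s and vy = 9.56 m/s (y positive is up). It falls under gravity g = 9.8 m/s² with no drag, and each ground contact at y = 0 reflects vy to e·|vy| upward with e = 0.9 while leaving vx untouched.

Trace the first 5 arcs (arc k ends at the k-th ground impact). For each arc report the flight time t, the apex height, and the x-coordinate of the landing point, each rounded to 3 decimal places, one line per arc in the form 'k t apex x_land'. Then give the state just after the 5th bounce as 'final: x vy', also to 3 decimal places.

Arc 1: start y=7.750, vy=9.560 → t=2.567, apex=12.413, x_land=24.670, impact vy=-15.598
  bounce: vy ← 0.9·15.598 = 14.038
Arc 2: start y=0.000, vy=14.038 → t=2.865, apex=10.054, x_land=52.202, impact vy=-14.038
  bounce: vy ← 0.9·14.038 = 12.634
Arc 3: start y=0.000, vy=12.634 → t=2.578, apex=8.144, x_land=76.981, impact vy=-12.634
  bounce: vy ← 0.9·12.634 = 11.371
Arc 4: start y=0.000, vy=11.371 → t=2.321, apex=6.597, x_land=99.281, impact vy=-11.371
  bounce: vy ← 0.9·11.371 = 10.234
Arc 5: start y=0.000, vy=10.234 → t=2.089, apex=5.343, x_land=119.352, impact vy=-10.234
  bounce: vy ← 0.9·10.234 = 9.210

1 2.567 12.413 24.670
2 2.865 10.054 52.202
3 2.578 8.144 76.981
4 2.321 6.597 99.281
5 2.089 5.343 119.352
final: 119.352 9.210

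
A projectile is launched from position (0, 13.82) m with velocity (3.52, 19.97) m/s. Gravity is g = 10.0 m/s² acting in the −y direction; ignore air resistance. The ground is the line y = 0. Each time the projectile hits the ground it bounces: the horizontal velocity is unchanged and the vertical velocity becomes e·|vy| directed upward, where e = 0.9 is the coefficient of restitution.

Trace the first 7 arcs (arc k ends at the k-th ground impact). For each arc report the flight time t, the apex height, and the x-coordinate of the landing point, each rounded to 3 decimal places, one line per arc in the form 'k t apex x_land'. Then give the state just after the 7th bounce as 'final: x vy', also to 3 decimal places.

1 4.595 33.760 16.176
2 4.677 27.346 32.640
3 4.210 22.150 47.457
4 3.789 17.941 60.793
5 3.410 14.533 72.795
6 3.069 11.771 83.597
7 2.762 9.535 93.319
final: 93.319 12.428

Arc 1: start y=13.820, vy=19.970 → t=4.595, apex=33.760, x_land=16.176, impact vy=-25.985
  bounce: vy ← 0.9·25.985 = 23.386
Arc 2: start y=0.000, vy=23.386 → t=4.677, apex=27.346, x_land=32.640, impact vy=-23.386
  bounce: vy ← 0.9·23.386 = 21.048
Arc 3: start y=0.000, vy=21.048 → t=4.210, apex=22.150, x_land=47.457, impact vy=-21.048
  bounce: vy ← 0.9·21.048 = 18.943
Arc 4: start y=0.000, vy=18.943 → t=3.789, apex=17.941, x_land=60.793, impact vy=-18.943
  bounce: vy ← 0.9·18.943 = 17.049
Arc 5: start y=0.000, vy=17.049 → t=3.410, apex=14.533, x_land=72.795, impact vy=-17.049
  bounce: vy ← 0.9·17.049 = 15.344
Arc 6: start y=0.000, vy=15.344 → t=3.069, apex=11.771, x_land=83.597, impact vy=-15.344
  bounce: vy ← 0.9·15.344 = 13.809
Arc 7: start y=0.000, vy=13.809 → t=2.762, apex=9.535, x_land=93.319, impact vy=-13.809
  bounce: vy ← 0.9·13.809 = 12.428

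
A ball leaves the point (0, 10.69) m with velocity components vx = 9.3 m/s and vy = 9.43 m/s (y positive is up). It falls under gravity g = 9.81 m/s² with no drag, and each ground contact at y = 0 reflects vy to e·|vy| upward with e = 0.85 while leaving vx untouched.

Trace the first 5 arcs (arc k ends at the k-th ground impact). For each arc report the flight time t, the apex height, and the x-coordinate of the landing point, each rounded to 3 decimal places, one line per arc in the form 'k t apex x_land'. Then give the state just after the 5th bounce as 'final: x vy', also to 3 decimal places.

1 2.723 15.222 25.323
2 2.995 10.998 53.175
3 2.546 7.946 76.849
4 2.164 5.741 96.972
5 1.839 4.148 114.076
final: 114.076 7.668

Arc 1: start y=10.690, vy=9.430 → t=2.723, apex=15.222, x_land=25.323, impact vy=-17.282
  bounce: vy ← 0.85·17.282 = 14.690
Arc 2: start y=0.000, vy=14.690 → t=2.995, apex=10.998, x_land=53.175, impact vy=-14.690
  bounce: vy ← 0.85·14.690 = 12.486
Arc 3: start y=0.000, vy=12.486 → t=2.546, apex=7.946, x_land=76.849, impact vy=-12.486
  bounce: vy ← 0.85·12.486 = 10.613
Arc 4: start y=0.000, vy=10.613 → t=2.164, apex=5.741, x_land=96.972, impact vy=-10.613
  bounce: vy ← 0.85·10.613 = 9.021
Arc 5: start y=0.000, vy=9.021 → t=1.839, apex=4.148, x_land=114.076, impact vy=-9.021
  bounce: vy ← 0.85·9.021 = 7.668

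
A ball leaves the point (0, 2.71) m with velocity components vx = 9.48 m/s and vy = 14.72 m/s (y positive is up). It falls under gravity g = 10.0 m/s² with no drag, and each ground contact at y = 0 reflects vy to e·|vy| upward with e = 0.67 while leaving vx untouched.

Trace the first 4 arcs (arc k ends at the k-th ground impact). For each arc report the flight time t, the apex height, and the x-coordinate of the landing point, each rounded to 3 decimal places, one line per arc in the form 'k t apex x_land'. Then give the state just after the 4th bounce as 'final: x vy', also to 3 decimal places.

1 3.118 13.544 29.557
2 2.205 6.080 50.465
3 1.478 2.729 64.472
4 0.990 1.225 73.858
final: 73.858 3.317

Arc 1: start y=2.710, vy=14.720 → t=3.118, apex=13.544, x_land=29.557, impact vy=-16.458
  bounce: vy ← 0.67·16.458 = 11.027
Arc 2: start y=0.000, vy=11.027 → t=2.205, apex=6.080, x_land=50.465, impact vy=-11.027
  bounce: vy ← 0.67·11.027 = 7.388
Arc 3: start y=0.000, vy=7.388 → t=1.478, apex=2.729, x_land=64.472, impact vy=-7.388
  bounce: vy ← 0.67·7.388 = 4.950
Arc 4: start y=0.000, vy=4.950 → t=0.990, apex=1.225, x_land=73.858, impact vy=-4.950
  bounce: vy ← 0.67·4.950 = 3.317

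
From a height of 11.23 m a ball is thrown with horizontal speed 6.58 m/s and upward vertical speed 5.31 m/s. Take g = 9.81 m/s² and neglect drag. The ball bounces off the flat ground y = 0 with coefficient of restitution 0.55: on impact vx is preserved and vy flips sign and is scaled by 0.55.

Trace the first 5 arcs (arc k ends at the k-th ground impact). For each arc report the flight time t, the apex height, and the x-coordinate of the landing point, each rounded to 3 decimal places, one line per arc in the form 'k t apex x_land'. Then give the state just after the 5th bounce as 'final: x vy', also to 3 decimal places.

Arc 1: start y=11.230, vy=5.310 → t=2.148, apex=12.667, x_land=14.136, impact vy=-15.765
  bounce: vy ← 0.55·15.765 = 8.671
Arc 2: start y=0.000, vy=8.671 → t=1.768, apex=3.832, x_land=25.767, impact vy=-8.671
  bounce: vy ← 0.55·8.671 = 4.769
Arc 3: start y=0.000, vy=4.769 → t=0.972, apex=1.159, x_land=32.165, impact vy=-4.769
  bounce: vy ← 0.55·4.769 = 2.623
Arc 4: start y=0.000, vy=2.623 → t=0.535, apex=0.351, x_land=35.683, impact vy=-2.623
  bounce: vy ← 0.55·2.623 = 1.443
Arc 5: start y=0.000, vy=1.443 → t=0.294, apex=0.106, x_land=37.618, impact vy=-1.443
  bounce: vy ← 0.55·1.443 = 0.793

1 2.148 12.667 14.136
2 1.768 3.832 25.767
3 0.972 1.159 32.165
4 0.535 0.351 35.683
5 0.294 0.106 37.618
final: 37.618 0.793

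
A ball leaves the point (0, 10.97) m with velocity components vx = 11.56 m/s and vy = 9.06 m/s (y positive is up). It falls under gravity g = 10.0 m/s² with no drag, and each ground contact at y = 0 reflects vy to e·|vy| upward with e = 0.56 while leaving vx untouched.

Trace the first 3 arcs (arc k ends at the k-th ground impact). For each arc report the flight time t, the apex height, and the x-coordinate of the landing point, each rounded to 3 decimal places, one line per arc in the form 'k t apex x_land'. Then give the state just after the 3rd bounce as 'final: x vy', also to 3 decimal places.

1 2.642 15.074 30.545
2 1.945 4.727 53.026
3 1.089 1.482 65.615
final: 65.615 3.049

Arc 1: start y=10.970, vy=9.060 → t=2.642, apex=15.074, x_land=30.545, impact vy=-17.363
  bounce: vy ← 0.56·17.363 = 9.723
Arc 2: start y=0.000, vy=9.723 → t=1.945, apex=4.727, x_land=53.026, impact vy=-9.723
  bounce: vy ← 0.56·9.723 = 5.445
Arc 3: start y=0.000, vy=5.445 → t=1.089, apex=1.482, x_land=65.615, impact vy=-5.445
  bounce: vy ← 0.56·5.445 = 3.049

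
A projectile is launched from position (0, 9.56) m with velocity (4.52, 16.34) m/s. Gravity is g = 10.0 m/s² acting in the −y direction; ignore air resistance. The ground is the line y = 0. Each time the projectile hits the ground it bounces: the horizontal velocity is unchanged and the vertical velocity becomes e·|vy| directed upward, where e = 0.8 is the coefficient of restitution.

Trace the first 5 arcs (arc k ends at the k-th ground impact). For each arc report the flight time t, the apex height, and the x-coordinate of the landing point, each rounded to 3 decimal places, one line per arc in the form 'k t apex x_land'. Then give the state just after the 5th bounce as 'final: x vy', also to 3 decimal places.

1 3.775 22.910 17.061
2 3.425 14.662 32.541
3 2.740 9.384 44.926
4 2.192 6.006 54.833
5 1.754 3.844 62.759
final: 62.759 7.014

Arc 1: start y=9.560, vy=16.340 → t=3.775, apex=22.910, x_land=17.061, impact vy=-21.406
  bounce: vy ← 0.8·21.406 = 17.124
Arc 2: start y=0.000, vy=17.124 → t=3.425, apex=14.662, x_land=32.541, impact vy=-17.124
  bounce: vy ← 0.8·17.124 = 13.700
Arc 3: start y=0.000, vy=13.700 → t=2.740, apex=9.384, x_land=44.926, impact vy=-13.700
  bounce: vy ← 0.8·13.700 = 10.960
Arc 4: start y=0.000, vy=10.960 → t=2.192, apex=6.006, x_land=54.833, impact vy=-10.960
  bounce: vy ← 0.8·10.960 = 8.768
Arc 5: start y=0.000, vy=8.768 → t=1.754, apex=3.844, x_land=62.759, impact vy=-8.768
  bounce: vy ← 0.8·8.768 = 7.014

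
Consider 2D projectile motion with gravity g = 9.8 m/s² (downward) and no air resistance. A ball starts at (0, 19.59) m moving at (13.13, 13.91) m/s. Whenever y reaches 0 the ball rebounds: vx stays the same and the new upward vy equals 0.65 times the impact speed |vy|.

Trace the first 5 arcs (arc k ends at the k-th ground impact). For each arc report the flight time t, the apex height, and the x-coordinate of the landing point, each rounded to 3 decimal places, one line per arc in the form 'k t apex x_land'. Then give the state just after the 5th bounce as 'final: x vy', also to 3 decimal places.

Arc 1: start y=19.590, vy=13.910 → t=3.871, apex=29.462, x_land=50.832, impact vy=-24.030
  bounce: vy ← 0.65·24.030 = 15.620
Arc 2: start y=0.000, vy=15.620 → t=3.188, apex=12.448, x_land=92.686, impact vy=-15.620
  bounce: vy ← 0.65·15.620 = 10.153
Arc 3: start y=0.000, vy=10.153 → t=2.072, apex=5.259, x_land=119.892, impact vy=-10.153
  bounce: vy ← 0.65·10.153 = 6.599
Arc 4: start y=0.000, vy=6.599 → t=1.347, apex=2.222, x_land=137.575, impact vy=-6.599
  bounce: vy ← 0.65·6.599 = 4.290
Arc 5: start y=0.000, vy=4.290 → t=0.875, apex=0.939, x_land=149.069, impact vy=-4.290
  bounce: vy ← 0.65·4.290 = 2.788

1 3.871 29.462 50.832
2 3.188 12.448 92.686
3 2.072 5.259 119.892
4 1.347 2.222 137.575
5 0.875 0.939 149.069
final: 149.069 2.788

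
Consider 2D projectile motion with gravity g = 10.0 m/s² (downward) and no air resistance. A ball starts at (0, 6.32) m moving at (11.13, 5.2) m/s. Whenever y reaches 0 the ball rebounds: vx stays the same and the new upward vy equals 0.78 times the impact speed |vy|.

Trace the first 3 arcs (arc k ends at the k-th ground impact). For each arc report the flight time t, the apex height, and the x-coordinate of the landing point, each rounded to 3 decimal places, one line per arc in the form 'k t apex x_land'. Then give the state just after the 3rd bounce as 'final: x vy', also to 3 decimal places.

1 1.759 7.672 19.574
2 1.932 4.668 41.082
3 1.507 2.840 57.858
final: 57.858 5.878

Arc 1: start y=6.320, vy=5.200 → t=1.759, apex=7.672, x_land=19.574, impact vy=-12.387
  bounce: vy ← 0.78·12.387 = 9.662
Arc 2: start y=0.000, vy=9.662 → t=1.932, apex=4.668, x_land=41.082, impact vy=-9.662
  bounce: vy ← 0.78·9.662 = 7.536
Arc 3: start y=0.000, vy=7.536 → t=1.507, apex=2.840, x_land=57.858, impact vy=-7.536
  bounce: vy ← 0.78·7.536 = 5.878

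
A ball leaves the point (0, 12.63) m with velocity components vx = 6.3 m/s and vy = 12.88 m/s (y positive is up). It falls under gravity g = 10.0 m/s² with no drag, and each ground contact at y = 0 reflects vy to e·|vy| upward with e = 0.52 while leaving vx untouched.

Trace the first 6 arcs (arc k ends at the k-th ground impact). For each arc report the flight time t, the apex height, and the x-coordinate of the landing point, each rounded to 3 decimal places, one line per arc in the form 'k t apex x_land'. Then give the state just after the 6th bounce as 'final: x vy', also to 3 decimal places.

1 3.334 20.925 21.002
2 2.128 5.658 34.406
3 1.106 1.530 41.376
4 0.575 0.414 45.000
5 0.299 0.112 46.885
6 0.156 0.030 47.865
final: 47.865 0.404

Arc 1: start y=12.630, vy=12.880 → t=3.334, apex=20.925, x_land=21.002, impact vy=-20.457
  bounce: vy ← 0.52·20.457 = 10.638
Arc 2: start y=0.000, vy=10.638 → t=2.128, apex=5.658, x_land=34.406, impact vy=-10.638
  bounce: vy ← 0.52·10.638 = 5.532
Arc 3: start y=0.000, vy=5.532 → t=1.106, apex=1.530, x_land=41.376, impact vy=-5.532
  bounce: vy ← 0.52·5.532 = 2.876
Arc 4: start y=0.000, vy=2.876 → t=0.575, apex=0.414, x_land=45.000, impact vy=-2.876
  bounce: vy ← 0.52·2.876 = 1.496
Arc 5: start y=0.000, vy=1.496 → t=0.299, apex=0.112, x_land=46.885, impact vy=-1.496
  bounce: vy ← 0.52·1.496 = 0.778
Arc 6: start y=0.000, vy=0.778 → t=0.156, apex=0.030, x_land=47.865, impact vy=-0.778
  bounce: vy ← 0.52·0.778 = 0.404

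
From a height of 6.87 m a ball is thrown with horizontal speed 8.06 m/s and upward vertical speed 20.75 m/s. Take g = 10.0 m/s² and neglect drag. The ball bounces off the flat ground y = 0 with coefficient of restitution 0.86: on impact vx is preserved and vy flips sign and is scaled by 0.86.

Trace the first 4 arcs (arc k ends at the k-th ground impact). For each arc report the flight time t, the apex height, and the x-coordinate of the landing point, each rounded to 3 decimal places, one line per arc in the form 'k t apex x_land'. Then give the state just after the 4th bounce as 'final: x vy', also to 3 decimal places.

Arc 1: start y=6.870, vy=20.750 → t=4.458, apex=28.398, x_land=35.933, impact vy=-23.832
  bounce: vy ← 0.86·23.832 = 20.495
Arc 2: start y=0.000, vy=20.495 → t=4.099, apex=21.003, x_land=68.972, impact vy=-20.495
  bounce: vy ← 0.86·20.495 = 17.626
Arc 3: start y=0.000, vy=17.626 → t=3.525, apex=15.534, x_land=97.385, impact vy=-17.626
  bounce: vy ← 0.86·17.626 = 15.158
Arc 4: start y=0.000, vy=15.158 → t=3.032, apex=11.489, x_land=121.821, impact vy=-15.158
  bounce: vy ← 0.86·15.158 = 13.036

1 4.458 28.398 35.933
2 4.099 21.003 68.972
3 3.525 15.534 97.385
4 3.032 11.489 121.821
final: 121.821 13.036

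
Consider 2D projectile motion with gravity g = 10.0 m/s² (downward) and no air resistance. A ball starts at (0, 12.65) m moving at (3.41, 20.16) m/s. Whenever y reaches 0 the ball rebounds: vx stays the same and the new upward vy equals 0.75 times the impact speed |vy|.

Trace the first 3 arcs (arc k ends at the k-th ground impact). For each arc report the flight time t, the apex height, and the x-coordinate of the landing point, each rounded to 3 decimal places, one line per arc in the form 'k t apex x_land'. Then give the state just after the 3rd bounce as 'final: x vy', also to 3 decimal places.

1 4.584 32.971 15.631
2 3.852 18.546 28.766
3 2.889 10.432 38.617
final: 38.617 10.833

Arc 1: start y=12.650, vy=20.160 → t=4.584, apex=32.971, x_land=15.631, impact vy=-25.679
  bounce: vy ← 0.75·25.679 = 19.259
Arc 2: start y=0.000, vy=19.259 → t=3.852, apex=18.546, x_land=28.766, impact vy=-19.259
  bounce: vy ← 0.75·19.259 = 14.445
Arc 3: start y=0.000, vy=14.445 → t=2.889, apex=10.432, x_land=38.617, impact vy=-14.445
  bounce: vy ← 0.75·14.445 = 10.833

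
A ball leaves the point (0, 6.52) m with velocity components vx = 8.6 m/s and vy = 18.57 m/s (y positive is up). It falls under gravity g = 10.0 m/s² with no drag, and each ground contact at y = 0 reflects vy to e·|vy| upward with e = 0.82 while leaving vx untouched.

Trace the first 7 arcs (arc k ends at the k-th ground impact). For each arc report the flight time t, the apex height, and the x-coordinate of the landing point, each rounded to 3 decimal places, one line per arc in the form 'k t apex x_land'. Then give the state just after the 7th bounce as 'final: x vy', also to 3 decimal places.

1 4.037 23.762 34.718
2 3.575 15.978 65.465
3 2.932 10.743 90.678
4 2.404 7.224 111.352
5 1.971 4.857 128.305
6 1.616 3.266 142.206
7 1.325 2.196 153.605
final: 153.605 5.434

Arc 1: start y=6.520, vy=18.570 → t=4.037, apex=23.762, x_land=34.718, impact vy=-21.800
  bounce: vy ← 0.82·21.800 = 17.876
Arc 2: start y=0.000, vy=17.876 → t=3.575, apex=15.978, x_land=65.465, impact vy=-17.876
  bounce: vy ← 0.82·17.876 = 14.658
Arc 3: start y=0.000, vy=14.658 → t=2.932, apex=10.743, x_land=90.678, impact vy=-14.658
  bounce: vy ← 0.82·14.658 = 12.020
Arc 4: start y=0.000, vy=12.020 → t=2.404, apex=7.224, x_land=111.352, impact vy=-12.020
  bounce: vy ← 0.82·12.020 = 9.856
Arc 5: start y=0.000, vy=9.856 → t=1.971, apex=4.857, x_land=128.305, impact vy=-9.856
  bounce: vy ← 0.82·9.856 = 8.082
Arc 6: start y=0.000, vy=8.082 → t=1.616, apex=3.266, x_land=142.206, impact vy=-8.082
  bounce: vy ← 0.82·8.082 = 6.627
Arc 7: start y=0.000, vy=6.627 → t=1.325, apex=2.196, x_land=153.605, impact vy=-6.627
  bounce: vy ← 0.82·6.627 = 5.434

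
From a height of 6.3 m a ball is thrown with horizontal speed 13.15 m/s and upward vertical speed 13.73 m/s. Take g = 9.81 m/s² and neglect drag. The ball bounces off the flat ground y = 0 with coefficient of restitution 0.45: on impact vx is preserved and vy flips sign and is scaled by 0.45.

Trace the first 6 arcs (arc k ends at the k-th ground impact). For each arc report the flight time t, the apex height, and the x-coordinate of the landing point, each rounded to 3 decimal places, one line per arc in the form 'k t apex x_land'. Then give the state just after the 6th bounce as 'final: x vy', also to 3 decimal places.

Arc 1: start y=6.300, vy=13.730 → t=3.200, apex=15.908, x_land=42.087, impact vy=-17.667
  bounce: vy ← 0.45·17.667 = 7.950
Arc 2: start y=0.000, vy=7.950 → t=1.621, apex=3.221, x_land=63.400, impact vy=-7.950
  bounce: vy ← 0.45·7.950 = 3.578
Arc 3: start y=0.000, vy=3.578 → t=0.729, apex=0.652, x_land=72.991, impact vy=-3.578
  bounce: vy ← 0.45·3.578 = 1.610
Arc 4: start y=0.000, vy=1.610 → t=0.328, apex=0.132, x_land=77.307, impact vy=-1.610
  bounce: vy ← 0.45·1.610 = 0.724
Arc 5: start y=0.000, vy=0.724 → t=0.148, apex=0.027, x_land=79.250, impact vy=-0.724
  bounce: vy ← 0.45·0.724 = 0.326
Arc 6: start y=0.000, vy=0.326 → t=0.066, apex=0.005, x_land=80.124, impact vy=-0.326
  bounce: vy ← 0.45·0.326 = 0.147

1 3.200 15.908 42.087
2 1.621 3.221 63.400
3 0.729 0.652 72.991
4 0.328 0.132 77.307
5 0.148 0.027 79.250
6 0.066 0.005 80.124
final: 80.124 0.147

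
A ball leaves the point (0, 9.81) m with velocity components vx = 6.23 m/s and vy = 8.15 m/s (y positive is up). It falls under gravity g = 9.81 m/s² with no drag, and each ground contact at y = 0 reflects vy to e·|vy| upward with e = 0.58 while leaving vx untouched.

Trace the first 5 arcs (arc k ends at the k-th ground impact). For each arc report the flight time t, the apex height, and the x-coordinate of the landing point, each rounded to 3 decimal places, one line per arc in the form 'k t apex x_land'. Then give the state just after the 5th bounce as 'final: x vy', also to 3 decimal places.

Arc 1: start y=9.810, vy=8.150 → t=2.471, apex=13.195, x_land=15.394, impact vy=-16.090
  bounce: vy ← 0.58·16.090 = 9.332
Arc 2: start y=0.000, vy=9.332 → t=1.903, apex=4.439, x_land=27.247, impact vy=-9.332
  bounce: vy ← 0.58·9.332 = 5.413
Arc 3: start y=0.000, vy=5.413 → t=1.104, apex=1.493, x_land=34.122, impact vy=-5.413
  bounce: vy ← 0.58·5.413 = 3.139
Arc 4: start y=0.000, vy=3.139 → t=0.640, apex=0.502, x_land=38.110, impact vy=-3.139
  bounce: vy ← 0.58·3.139 = 1.821
Arc 5: start y=0.000, vy=1.821 → t=0.371, apex=0.169, x_land=40.422, impact vy=-1.821
  bounce: vy ← 0.58·1.821 = 1.056

1 2.471 13.195 15.394
2 1.903 4.439 27.247
3 1.104 1.493 34.122
4 0.640 0.502 38.110
5 0.371 0.169 40.422
final: 40.422 1.056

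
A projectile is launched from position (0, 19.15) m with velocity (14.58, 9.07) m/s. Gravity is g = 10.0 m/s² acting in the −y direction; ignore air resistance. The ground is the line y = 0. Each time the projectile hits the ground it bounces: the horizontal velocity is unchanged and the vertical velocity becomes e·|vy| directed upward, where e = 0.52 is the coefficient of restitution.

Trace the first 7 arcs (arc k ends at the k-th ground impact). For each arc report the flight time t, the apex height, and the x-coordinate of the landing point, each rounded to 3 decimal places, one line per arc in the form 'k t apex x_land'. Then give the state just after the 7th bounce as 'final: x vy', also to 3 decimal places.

1 3.064 23.263 44.673
2 2.243 6.290 77.380
3 1.167 1.701 94.388
4 0.607 0.460 103.232
5 0.315 0.124 107.831
6 0.164 0.034 110.222
7 0.085 0.009 111.466
final: 111.466 0.222

Arc 1: start y=19.150, vy=9.070 → t=3.064, apex=23.263, x_land=44.673, impact vy=-21.570
  bounce: vy ← 0.52·21.570 = 11.216
Arc 2: start y=0.000, vy=11.216 → t=2.243, apex=6.290, x_land=77.380, impact vy=-11.216
  bounce: vy ← 0.52·11.216 = 5.833
Arc 3: start y=0.000, vy=5.833 → t=1.167, apex=1.701, x_land=94.388, impact vy=-5.833
  bounce: vy ← 0.52·5.833 = 3.033
Arc 4: start y=0.000, vy=3.033 → t=0.607, apex=0.460, x_land=103.232, impact vy=-3.033
  bounce: vy ← 0.52·3.033 = 1.577
Arc 5: start y=0.000, vy=1.577 → t=0.315, apex=0.124, x_land=107.831, impact vy=-1.577
  bounce: vy ← 0.52·1.577 = 0.820
Arc 6: start y=0.000, vy=0.820 → t=0.164, apex=0.034, x_land=110.222, impact vy=-0.820
  bounce: vy ← 0.52·0.820 = 0.426
Arc 7: start y=0.000, vy=0.426 → t=0.085, apex=0.009, x_land=111.466, impact vy=-0.426
  bounce: vy ← 0.52·0.426 = 0.222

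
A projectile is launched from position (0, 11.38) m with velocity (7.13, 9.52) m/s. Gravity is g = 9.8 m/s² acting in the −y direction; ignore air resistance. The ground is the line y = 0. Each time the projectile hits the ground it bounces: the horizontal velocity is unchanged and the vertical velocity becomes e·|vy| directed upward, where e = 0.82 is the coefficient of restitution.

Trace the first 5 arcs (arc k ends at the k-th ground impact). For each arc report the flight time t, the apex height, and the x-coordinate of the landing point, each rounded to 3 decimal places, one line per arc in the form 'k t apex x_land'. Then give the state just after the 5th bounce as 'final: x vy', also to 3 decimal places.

1 2.779 16.004 19.812
2 2.964 10.761 40.944
3 2.430 7.236 58.273
4 1.993 4.865 72.482
5 1.634 3.271 84.134
final: 84.134 6.566

Arc 1: start y=11.380, vy=9.520 → t=2.779, apex=16.004, x_land=19.812, impact vy=-17.711
  bounce: vy ← 0.82·17.711 = 14.523
Arc 2: start y=0.000, vy=14.523 → t=2.964, apex=10.761, x_land=40.944, impact vy=-14.523
  bounce: vy ← 0.82·14.523 = 11.909
Arc 3: start y=0.000, vy=11.909 → t=2.430, apex=7.236, x_land=58.273, impact vy=-11.909
  bounce: vy ← 0.82·11.909 = 9.765
Arc 4: start y=0.000, vy=9.765 → t=1.993, apex=4.865, x_land=72.482, impact vy=-9.765
  bounce: vy ← 0.82·9.765 = 8.008
Arc 5: start y=0.000, vy=8.008 → t=1.634, apex=3.271, x_land=84.134, impact vy=-8.008
  bounce: vy ← 0.82·8.008 = 6.566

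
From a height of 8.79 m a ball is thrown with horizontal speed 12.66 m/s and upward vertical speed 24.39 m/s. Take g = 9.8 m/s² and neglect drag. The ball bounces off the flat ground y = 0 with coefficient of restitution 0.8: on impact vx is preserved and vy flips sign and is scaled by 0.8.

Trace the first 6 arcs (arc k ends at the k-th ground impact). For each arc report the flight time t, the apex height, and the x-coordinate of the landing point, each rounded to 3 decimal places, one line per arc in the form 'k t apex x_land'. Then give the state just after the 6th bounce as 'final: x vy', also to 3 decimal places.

1 5.315 39.141 67.289
2 4.522 25.050 124.538
3 3.618 16.032 170.337
4 2.894 10.260 206.977
5 2.315 6.567 236.288
6 1.852 4.203 259.738
final: 259.738 7.261

Arc 1: start y=8.790, vy=24.390 → t=5.315, apex=39.141, x_land=67.289, impact vy=-27.698
  bounce: vy ← 0.8·27.698 = 22.158
Arc 2: start y=0.000, vy=22.158 → t=4.522, apex=25.050, x_land=124.538, impact vy=-22.158
  bounce: vy ← 0.8·22.158 = 17.726
Arc 3: start y=0.000, vy=17.726 → t=3.618, apex=16.032, x_land=170.337, impact vy=-17.726
  bounce: vy ← 0.8·17.726 = 14.181
Arc 4: start y=0.000, vy=14.181 → t=2.894, apex=10.260, x_land=206.977, impact vy=-14.181
  bounce: vy ← 0.8·14.181 = 11.345
Arc 5: start y=0.000, vy=11.345 → t=2.315, apex=6.567, x_land=236.288, impact vy=-11.345
  bounce: vy ← 0.8·11.345 = 9.076
Arc 6: start y=0.000, vy=9.076 → t=1.852, apex=4.203, x_land=259.738, impact vy=-9.076
  bounce: vy ← 0.8·9.076 = 7.261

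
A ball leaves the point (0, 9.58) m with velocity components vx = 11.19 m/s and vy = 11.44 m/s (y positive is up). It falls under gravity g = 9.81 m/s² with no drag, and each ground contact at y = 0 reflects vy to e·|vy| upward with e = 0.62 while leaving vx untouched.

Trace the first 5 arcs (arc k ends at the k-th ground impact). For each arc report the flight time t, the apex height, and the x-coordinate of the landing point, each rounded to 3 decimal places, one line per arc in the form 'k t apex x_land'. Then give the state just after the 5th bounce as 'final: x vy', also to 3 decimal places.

1 2.986 16.250 33.417
2 2.257 6.247 58.673
3 1.399 2.401 74.332
4 0.868 0.923 84.040
5 0.538 0.355 90.059
final: 90.059 1.636

Arc 1: start y=9.580, vy=11.440 → t=2.986, apex=16.250, x_land=33.417, impact vy=-17.856
  bounce: vy ← 0.62·17.856 = 11.071
Arc 2: start y=0.000, vy=11.071 → t=2.257, apex=6.247, x_land=58.673, impact vy=-11.071
  bounce: vy ← 0.62·11.071 = 6.864
Arc 3: start y=0.000, vy=6.864 → t=1.399, apex=2.401, x_land=74.332, impact vy=-6.864
  bounce: vy ← 0.62·6.864 = 4.256
Arc 4: start y=0.000, vy=4.256 → t=0.868, apex=0.923, x_land=84.040, impact vy=-4.256
  bounce: vy ← 0.62·4.256 = 2.638
Arc 5: start y=0.000, vy=2.638 → t=0.538, apex=0.355, x_land=90.059, impact vy=-2.638
  bounce: vy ← 0.62·2.638 = 1.636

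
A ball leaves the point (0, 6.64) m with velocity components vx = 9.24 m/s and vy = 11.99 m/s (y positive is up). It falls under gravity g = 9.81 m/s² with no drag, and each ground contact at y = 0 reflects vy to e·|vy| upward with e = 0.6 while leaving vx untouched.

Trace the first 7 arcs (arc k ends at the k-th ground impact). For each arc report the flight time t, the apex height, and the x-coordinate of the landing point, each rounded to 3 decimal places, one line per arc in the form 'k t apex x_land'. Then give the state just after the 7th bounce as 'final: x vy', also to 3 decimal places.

Arc 1: start y=6.640, vy=11.990 → t=2.910, apex=13.967, x_land=26.886, impact vy=-16.554
  bounce: vy ← 0.6·16.554 = 9.932
Arc 2: start y=0.000, vy=9.932 → t=2.025, apex=5.028, x_land=45.596, impact vy=-9.932
  bounce: vy ← 0.6·9.932 = 5.959
Arc 3: start y=0.000, vy=5.959 → t=1.215, apex=1.810, x_land=56.823, impact vy=-5.959
  bounce: vy ← 0.6·5.959 = 3.576
Arc 4: start y=0.000, vy=3.576 → t=0.729, apex=0.652, x_land=63.558, impact vy=-3.576
  bounce: vy ← 0.6·3.576 = 2.145
Arc 5: start y=0.000, vy=2.145 → t=0.437, apex=0.235, x_land=67.600, impact vy=-2.145
  bounce: vy ← 0.6·2.145 = 1.287
Arc 6: start y=0.000, vy=1.287 → t=0.262, apex=0.084, x_land=70.025, impact vy=-1.287
  bounce: vy ← 0.6·1.287 = 0.772
Arc 7: start y=0.000, vy=0.772 → t=0.157, apex=0.030, x_land=71.480, impact vy=-0.772
  bounce: vy ← 0.6·0.772 = 0.463

1 2.910 13.967 26.886
2 2.025 5.028 45.596
3 1.215 1.810 56.823
4 0.729 0.652 63.558
5 0.437 0.235 67.600
6 0.262 0.084 70.025
7 0.157 0.030 71.480
final: 71.480 0.463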